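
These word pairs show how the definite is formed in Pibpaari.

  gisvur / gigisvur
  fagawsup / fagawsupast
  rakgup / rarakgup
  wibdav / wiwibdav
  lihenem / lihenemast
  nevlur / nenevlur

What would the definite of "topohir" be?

"topohir" has 3 vowels. The stems with 3 vowels (fagawsup → fagawsupast, lihenem → lihenemast) add -ast.
The other pattern: stems with 2 vowels repeat the first consonant+vowel as a prefix.
So topohir → topohirast.

topohirast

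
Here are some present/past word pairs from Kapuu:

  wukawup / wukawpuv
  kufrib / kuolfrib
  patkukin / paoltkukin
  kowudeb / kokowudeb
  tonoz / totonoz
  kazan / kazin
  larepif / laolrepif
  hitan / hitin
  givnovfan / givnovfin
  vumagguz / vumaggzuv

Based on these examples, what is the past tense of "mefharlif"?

meolfharlif

patkukin and hitan both end in -n yet inflect differently (paoltkukin, hitin), so the final letter is not what conditions the rule; the last vowel is.
"mefharlif" has last vowel 'i'. The stems whose last vowel is 'i' (patkukin → paoltkukin, larepif → laolrepif, kufrib → kuolfrib) insert -ol- after the first vowel.
The other patterns: stems whose last vowel is 'a' change the last vowel to 'i'; stems whose last vowel is 'u' delete the last vowel and add -uv; stems whose last vowel is 'e' or 'o' repeat the first consonant+vowel as a prefix.
So mefharlif → meolfharlif.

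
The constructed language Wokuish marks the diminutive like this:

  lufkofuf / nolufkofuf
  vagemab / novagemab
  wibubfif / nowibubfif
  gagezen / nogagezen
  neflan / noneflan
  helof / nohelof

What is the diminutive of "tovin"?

Every pair shown (lufkofuf → nolufkofuf, vagemab → novagemab, wibubfif → nowibubfif, …) follows the same rule: add the prefix no-.
So tovin → notovin.

notovin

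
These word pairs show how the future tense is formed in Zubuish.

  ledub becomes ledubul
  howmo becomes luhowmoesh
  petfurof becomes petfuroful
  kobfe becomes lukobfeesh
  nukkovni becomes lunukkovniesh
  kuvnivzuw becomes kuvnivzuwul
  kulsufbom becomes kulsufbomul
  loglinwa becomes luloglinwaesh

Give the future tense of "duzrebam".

duzrebamul

howmo and petfurof both have last vowel 'o' yet inflect differently (luhowmoesh, petfuroful), so the last vowel is not what conditions the rule; whether the stem ends in a vowel or a consonant is.
"duzrebam" ends in a consonant. The stems ending in a consonant (petfurof → petfuroful, ledub → ledubul, kuvnivzuw → kuvnivzuwul) add -ul.
So duzrebam → duzrebamul.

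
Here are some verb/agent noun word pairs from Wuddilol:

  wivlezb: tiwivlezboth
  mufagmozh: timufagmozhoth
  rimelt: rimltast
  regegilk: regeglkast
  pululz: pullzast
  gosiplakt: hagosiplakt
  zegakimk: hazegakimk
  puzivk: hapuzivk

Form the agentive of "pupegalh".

rimelt and gosiplakt both end in -t yet inflect differently (rimltast, hagosiplakt), so the final letter is not what conditions the rule; the second-to-last letter is.
"pupegalh" has second-to-last letter 'l'. The stems whose second-to-last letter is 'l' (rimelt → rimltast, regegilk → regeglkast, pululz → pullzast) delete the last vowel and add -ast.
The other patterns: stems whose second-to-last letter is 'z' add ti- … -oth around the stem; stems whose second-to-last letter is 'k', 'm' or 'v' add the prefix ha-.
So pupegalh → pupeglhast.

pupeglhast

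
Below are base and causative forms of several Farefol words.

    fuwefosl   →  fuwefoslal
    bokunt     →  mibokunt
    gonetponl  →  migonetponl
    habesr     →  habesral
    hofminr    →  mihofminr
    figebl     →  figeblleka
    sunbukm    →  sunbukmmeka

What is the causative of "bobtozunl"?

habesr and hofminr both end in -r yet inflect differently (habesral, mihofminr), so the final letter is not what conditions the rule; the second-to-last letter is.
"bobtozunl" has second-to-last letter 'n'. The stems whose second-to-last letter is 'n' (hofminr → mihofminr, gonetponl → migonetponl, bokunt → mibokunt) add the prefix mi-.
The other patterns: stems whose second-to-last letter is 's' add -al; stems whose second-to-last letter is 'b' or 'k' double the final consonant and add -eka.
So bobtozunl → mibobtozunl.

mibobtozunl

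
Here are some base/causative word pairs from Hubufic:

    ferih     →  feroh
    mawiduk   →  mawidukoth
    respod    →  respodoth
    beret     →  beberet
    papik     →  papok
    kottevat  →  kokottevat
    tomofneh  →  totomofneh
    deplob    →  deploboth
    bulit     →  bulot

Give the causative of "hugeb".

huhugeb

kottevat and bulit both end in -t yet inflect differently (kokottevat, bulot), so the final letter is not what conditions the rule; the last vowel is.
"hugeb" has last vowel 'e'. The stems whose last vowel is 'e' (beret → beberet, tomofneh → totomofneh) repeat the first consonant+vowel as a prefix.
The other patterns: stems whose last vowel is 'i' change the last vowel to 'o'; stems whose last vowel is 'o' or 'u' add -oth.
So hugeb → huhugeb.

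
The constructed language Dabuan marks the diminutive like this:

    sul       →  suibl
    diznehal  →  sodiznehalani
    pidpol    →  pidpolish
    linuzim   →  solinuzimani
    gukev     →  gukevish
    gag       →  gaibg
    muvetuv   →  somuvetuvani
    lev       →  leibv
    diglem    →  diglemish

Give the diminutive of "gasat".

lev and gukev both end in -v yet inflect differently (leibv, gukevish), so the final letter is not what conditions the rule; the number of vowels is.
"gasat" has 2 vowels. The stems with 2 vowels (diglem → diglemish, gukev → gukevish, pidpol → pidpolish) add -ish.
The other patterns: stems with 1 vowel insert -ib- after the first vowel; stems with 3 vowels add so- … -ani around the stem.
So gasat → gasatish.

gasatish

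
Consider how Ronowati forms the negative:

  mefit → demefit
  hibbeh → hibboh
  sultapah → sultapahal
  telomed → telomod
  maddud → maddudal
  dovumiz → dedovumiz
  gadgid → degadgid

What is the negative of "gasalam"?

gadgid and telomed both end in -d yet inflect differently (degadgid, telomod), so the final letter is not what conditions the rule; the last vowel is.
"gasalam" has last vowel 'a'. The one such stem in the data (sultapah → sultapahal) adds -al, so the same rule applies.
The other patterns: stems whose last vowel is 'i' add the prefix de-; stems whose last vowel is 'e' change the last vowel to 'o'.
So gasalam → gasalamal.

gasalamal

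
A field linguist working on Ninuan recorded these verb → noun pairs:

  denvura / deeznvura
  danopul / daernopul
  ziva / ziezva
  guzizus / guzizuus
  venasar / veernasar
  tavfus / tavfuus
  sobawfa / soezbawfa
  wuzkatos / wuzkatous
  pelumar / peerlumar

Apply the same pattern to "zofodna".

zoezfodna

"zofodna" ends in -a. The stems ending in -a (sobawfa → soezbawfa, ziva → ziezva, denvura → deeznvura) insert -ez- after the first vowel.
The other patterns: stems ending in -s drop the final letter and add -us; stems ending in -l or -r insert -er- after the first vowel.
So zofodna → zoezfodna.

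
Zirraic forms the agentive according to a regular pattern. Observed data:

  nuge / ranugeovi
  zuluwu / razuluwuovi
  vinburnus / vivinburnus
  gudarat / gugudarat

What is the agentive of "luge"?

ralugeovi

"luge" ends in a vowel. The stems ending in a vowel (nuge → ranugeovi, zuluwu → razuluwuovi) add ra- … -ovi around the stem.
The other pattern: stems ending in a consonant repeat the first consonant+vowel as a prefix.
So luge → ralugeovi.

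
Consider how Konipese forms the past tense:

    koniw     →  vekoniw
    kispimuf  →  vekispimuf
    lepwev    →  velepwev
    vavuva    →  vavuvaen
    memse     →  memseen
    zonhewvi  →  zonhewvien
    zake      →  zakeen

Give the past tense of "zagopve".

lepwev and memse both have last vowel 'e' yet inflect differently (velepwev, memseen), so the last vowel is not what conditions the rule; whether the stem ends in a vowel or a consonant is.
"zagopve" ends in a vowel. The stems ending in a vowel (vavuva → vavuvaen, memse → memseen, zonhewvi → zonhewvien) add -en.
The other pattern: stems ending in a consonant add the prefix ve-.
So zagopve → zagopveen.

zagopveen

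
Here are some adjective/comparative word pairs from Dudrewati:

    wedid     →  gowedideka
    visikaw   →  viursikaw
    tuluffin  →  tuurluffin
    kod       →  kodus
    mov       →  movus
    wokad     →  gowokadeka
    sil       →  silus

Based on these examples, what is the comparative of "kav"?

kavus

kod and wedid both end in -d yet inflect differently (kodus, gowedideka), so the final letter is not what conditions the rule; the number of vowels is.
"kav" has 1 vowel. The stems with 1 vowel (sil → silus, mov → movus, kod → kodus) add -us.
The other patterns: stems with 2 vowels add go- … -eka around the stem; stems with 3 vowels insert -ur- after the first vowel.
So kav → kavus.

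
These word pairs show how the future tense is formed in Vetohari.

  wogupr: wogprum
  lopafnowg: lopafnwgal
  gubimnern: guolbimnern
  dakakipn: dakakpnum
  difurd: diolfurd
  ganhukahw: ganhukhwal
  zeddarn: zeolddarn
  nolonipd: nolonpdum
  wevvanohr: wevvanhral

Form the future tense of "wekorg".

"wekorg" has second-to-last letter 'r'. The stems whose second-to-last letter is 'r' (difurd → diolfurd, zeddarn → zeolddarn, gubimnern → guolbimnern) insert -ol- after the first vowel.
The other patterns: stems whose second-to-last letter is 'p' delete the last vowel and add -um; stems whose second-to-last letter is 'h' or 'w' delete the last vowel and add -al.
So wekorg → weolkorg.

weolkorg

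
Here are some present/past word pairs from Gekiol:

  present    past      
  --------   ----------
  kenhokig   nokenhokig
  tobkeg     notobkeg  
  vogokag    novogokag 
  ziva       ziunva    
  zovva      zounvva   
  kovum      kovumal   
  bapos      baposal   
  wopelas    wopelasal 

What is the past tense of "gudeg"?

"gudeg" ends in -g. The stems ending in -g (kenhokig → nokenhokig, tobkeg → notobkeg, vogokag → novogokag) add the prefix no-.
So gudeg → nogudeg.

nogudeg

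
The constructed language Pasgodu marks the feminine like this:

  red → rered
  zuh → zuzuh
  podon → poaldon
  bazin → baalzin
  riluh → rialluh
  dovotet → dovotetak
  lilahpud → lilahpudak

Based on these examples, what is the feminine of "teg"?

teteg

"teg" has 1 vowel. The stems with 1 vowel (red → rered, zuh → zuzuh) repeat the first consonant+vowel as a prefix.
The other patterns: stems with 2 vowels insert -al- after the first vowel; stems with 3 vowels add -ak.
So teg → teteg.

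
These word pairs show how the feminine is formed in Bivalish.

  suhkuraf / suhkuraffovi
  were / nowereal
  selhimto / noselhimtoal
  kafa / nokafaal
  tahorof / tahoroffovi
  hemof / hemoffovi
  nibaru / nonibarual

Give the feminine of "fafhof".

fafhoffovi

"fafhof" ends in a consonant. The stems ending in a consonant (suhkuraf → suhkuraffovi, tahorof → tahoroffovi, hemof → hemoffovi) double the final consonant and add -ovi.
So fafhof → fafhoffovi.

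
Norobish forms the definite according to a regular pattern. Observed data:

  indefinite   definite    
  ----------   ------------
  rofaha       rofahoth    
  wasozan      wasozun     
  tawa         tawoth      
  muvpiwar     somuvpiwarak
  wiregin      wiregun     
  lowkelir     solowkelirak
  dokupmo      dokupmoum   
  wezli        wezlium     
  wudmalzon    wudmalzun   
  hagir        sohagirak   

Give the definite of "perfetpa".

perfetpoth

"perfetpa" ends in -a. The stems ending in -a (tawa → tawoth, rofaha → rofahoth) drop the final letter and add -oth.
So perfetpa → perfetpoth.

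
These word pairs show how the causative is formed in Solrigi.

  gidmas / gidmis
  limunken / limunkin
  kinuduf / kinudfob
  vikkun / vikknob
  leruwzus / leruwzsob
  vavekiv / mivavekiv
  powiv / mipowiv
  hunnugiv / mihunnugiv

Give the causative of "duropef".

duropif

"duropef" has last vowel 'e'. The one such stem in the data (limunken → limunkin) changes the last vowel to 'i' (as does gidmas), so the same rule applies.
So duropef → duropif.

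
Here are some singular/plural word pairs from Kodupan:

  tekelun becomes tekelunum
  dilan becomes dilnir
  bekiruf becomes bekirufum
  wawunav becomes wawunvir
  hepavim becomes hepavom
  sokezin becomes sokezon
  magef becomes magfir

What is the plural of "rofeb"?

tekelun and sokezin both end in -n yet inflect differently (tekelunum, sokezon), so the final letter is not what conditions the rule; the last vowel is.
"rofeb" has last vowel 'e'. The one such stem in the data (magef → magfir) deletes the last vowel and adds -ir (as do dilan, wawunav), so the same rule applies.
The other patterns: stems whose last vowel is 'u' add -um; stems whose last vowel is 'i' change the last vowel to 'o'.
So rofeb → rofbir.

rofbir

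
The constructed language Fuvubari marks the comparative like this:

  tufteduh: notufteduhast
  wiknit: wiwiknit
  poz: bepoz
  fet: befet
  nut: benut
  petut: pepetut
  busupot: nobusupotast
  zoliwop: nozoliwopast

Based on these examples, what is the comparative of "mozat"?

momozat

nut and petut both end in -t yet inflect differently (benut, pepetut), so the final letter is not what conditions the rule; the number of vowels is.
"mozat" has 2 vowels. The stems with 2 vowels (petut → pepetut, wiknit → wiwiknit) repeat the first consonant+vowel as a prefix.
So mozat → momozat.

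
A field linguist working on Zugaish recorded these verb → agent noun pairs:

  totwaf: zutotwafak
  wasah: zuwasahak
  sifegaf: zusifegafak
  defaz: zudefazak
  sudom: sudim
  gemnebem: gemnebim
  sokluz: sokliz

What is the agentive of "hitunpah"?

zuhitunpahak

defaz and sokluz both end in -z yet inflect differently (zudefazak, sokliz), so the final letter is not what conditions the rule; the last vowel is.
"hitunpah" has last vowel 'a'. The stems whose last vowel is 'a' (totwaf → zutotwafak, wasah → zuwasahak, sifegaf → zusifegafak) add zu- … -ak around the stem.
The other pattern: stems whose last vowel is 'e', 'o' or 'u' change the last vowel to 'i'.
So hitunpah → zuhitunpahak.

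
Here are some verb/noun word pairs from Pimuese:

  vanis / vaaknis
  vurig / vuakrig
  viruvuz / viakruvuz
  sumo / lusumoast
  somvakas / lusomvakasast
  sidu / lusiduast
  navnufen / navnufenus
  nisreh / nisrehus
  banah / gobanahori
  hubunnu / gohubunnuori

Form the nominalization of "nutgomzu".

nutgomzuus

"nutgomzu" begins with n-. The stems beginning with n- (navnufen → navnufenus, nisreh → nisrehus) add -us.
The other patterns: stems beginning with v- insert -ak- after the first vowel; stems beginning with s- add lu- … -ast around the stem; stems beginning with b- or h- add go- … -ori around the stem.
So nutgomzu → nutgomzuus.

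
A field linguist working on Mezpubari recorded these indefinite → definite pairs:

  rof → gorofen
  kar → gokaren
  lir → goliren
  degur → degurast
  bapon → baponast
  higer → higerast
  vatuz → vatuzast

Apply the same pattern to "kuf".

gokufen

kar and degur both end in -r yet inflect differently (gokaren, degurast), so the final letter is not what conditions the rule; the number of vowels is.
"kuf" has 1 vowel. The stems with 1 vowel (rof → gorofen, kar → gokaren, lir → goliren) add go- … -en around the stem.
So kuf → gokufen.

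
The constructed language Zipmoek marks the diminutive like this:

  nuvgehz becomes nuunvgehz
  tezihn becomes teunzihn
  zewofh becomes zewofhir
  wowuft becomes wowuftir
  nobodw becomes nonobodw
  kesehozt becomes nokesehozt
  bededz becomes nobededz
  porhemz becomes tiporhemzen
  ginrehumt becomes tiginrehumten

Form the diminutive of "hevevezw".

nohevevezw

wowuft and kesehozt both end in -t yet inflect differently (wowuftir, nokesehozt), so the final letter is not what conditions the rule; the second-to-last letter is.
"hevevezw" has second-to-last letter 'z'. The one such stem in the data (kesehozt → nokesehozt) adds the prefix no-, so the same rule applies.
So hevevezw → nohevevezw.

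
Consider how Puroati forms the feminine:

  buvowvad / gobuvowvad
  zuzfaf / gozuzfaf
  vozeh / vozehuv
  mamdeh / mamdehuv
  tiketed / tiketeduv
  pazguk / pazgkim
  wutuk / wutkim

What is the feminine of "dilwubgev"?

dilwubgevuv

buvowvad and tiketed both end in -d yet inflect differently (gobuvowvad, tiketeduv), so the final letter is not what conditions the rule; the last vowel is.
"dilwubgev" has last vowel 'e'. The stems whose last vowel is 'e' (vozeh → vozehuv, mamdeh → mamdehuv, tiketed → tiketeduv) add -uv.
So dilwubgev → dilwubgevuv.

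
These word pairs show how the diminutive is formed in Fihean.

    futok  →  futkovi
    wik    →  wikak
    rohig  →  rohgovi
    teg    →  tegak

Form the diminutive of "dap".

rohig and teg both end in -g yet inflect differently (rohgovi, tegak), so the final letter is not what conditions the rule; the number of vowels is.
"dap" has 1 vowel. The stems with 1 vowel (teg → tegak, wik → wikak) add -ak.
The other pattern: stems with 2 vowels delete the last vowel and add -ovi.
So dap → dapak.

dapak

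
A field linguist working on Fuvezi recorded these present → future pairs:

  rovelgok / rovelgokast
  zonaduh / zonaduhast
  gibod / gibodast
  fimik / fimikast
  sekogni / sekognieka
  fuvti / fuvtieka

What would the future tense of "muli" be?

fuvti and fimik both have last vowel 'i' yet inflect differently (fuvtieka, fimikast), so the last vowel is not what conditions the rule; the final letter is.
"muli" ends in -i. The stems ending in -i (fuvti → fuvtieka, sekogni → sekognieka) add -eka.
The other pattern: stems ending in -d, -h or -k add -ast.
So muli → mulieka.

mulieka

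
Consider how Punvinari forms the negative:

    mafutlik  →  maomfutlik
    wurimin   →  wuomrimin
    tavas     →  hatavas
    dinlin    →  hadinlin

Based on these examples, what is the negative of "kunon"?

hakunon

wurimin and dinlin both end in -n yet inflect differently (wuomrimin, hadinlin), so the final letter is not what conditions the rule; the number of vowels is.
"kunon" has 2 vowels. The stems with 2 vowels (dinlin → hadinlin, tavas → hatavas) add the prefix ha-.
The other pattern: stems with 3 vowels insert -om- after the first vowel.
So kunon → hakunon.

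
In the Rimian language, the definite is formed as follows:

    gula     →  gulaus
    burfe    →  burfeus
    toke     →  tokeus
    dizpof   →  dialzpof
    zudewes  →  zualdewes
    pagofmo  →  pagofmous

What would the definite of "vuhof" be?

"vuhof" ends in a consonant. The stems ending in a consonant (zudewes → zualdewes, dizpof → dialzpof) insert -al- after the first vowel.
The other pattern: stems ending in a vowel add -us.
So vuhof → vualhof.

vualhof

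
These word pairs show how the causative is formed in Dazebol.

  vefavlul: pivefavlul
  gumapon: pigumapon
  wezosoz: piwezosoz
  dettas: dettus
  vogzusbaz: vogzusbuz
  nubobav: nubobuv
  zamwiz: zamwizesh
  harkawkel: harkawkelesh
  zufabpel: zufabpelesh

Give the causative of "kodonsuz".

pikodonsuz

"kodonsuz" has last vowel 'u'. The one such stem in the data (vefavlul → pivefavlul) adds the prefix pi-, so the same rule applies.
The other patterns: stems whose last vowel is 'a' change the last vowel to 'u'; stems whose last vowel is 'e' or 'i' add -esh.
So kodonsuz → pikodonsuz.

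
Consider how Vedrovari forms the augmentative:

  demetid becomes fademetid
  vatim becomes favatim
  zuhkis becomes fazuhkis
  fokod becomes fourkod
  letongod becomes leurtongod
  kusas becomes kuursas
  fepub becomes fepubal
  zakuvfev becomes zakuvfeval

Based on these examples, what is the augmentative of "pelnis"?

fapelnis

demetid and fokod both end in -d yet inflect differently (fademetid, fourkod), so the final letter is not what conditions the rule; the last vowel is.
"pelnis" has last vowel 'i'. The stems whose last vowel is 'i' (demetid → fademetid, vatim → favatim, zuhkis → fazuhkis) add the prefix fa-.
The other patterns: stems whose last vowel is 'a' or 'o' insert -ur- after the first vowel; stems whose last vowel is 'e' or 'u' add -al.
So pelnis → fapelnis.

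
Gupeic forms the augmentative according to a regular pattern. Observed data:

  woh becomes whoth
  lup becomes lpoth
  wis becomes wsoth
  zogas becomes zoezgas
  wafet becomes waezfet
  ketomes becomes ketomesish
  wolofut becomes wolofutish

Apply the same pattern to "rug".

rgoth

wis and zogas both end in -s yet inflect differently (wsoth, zoezgas), so the final letter is not what conditions the rule; the number of vowels is.
"rug" has 1 vowel. The stems with 1 vowel (woh → whoth, lup → lpoth, wis → wsoth) delete the last vowel and add -oth.
So rug → rgoth.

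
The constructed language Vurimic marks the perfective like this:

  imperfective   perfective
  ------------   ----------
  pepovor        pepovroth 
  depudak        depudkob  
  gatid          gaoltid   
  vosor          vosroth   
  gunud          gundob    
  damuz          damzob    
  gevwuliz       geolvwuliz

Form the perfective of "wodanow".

"wodanow" has last vowel 'o'. The stems whose last vowel is 'o' (vosor → vosroth, pepovor → pepovroth) delete the last vowel and add -oth.
So wodanow → wodanwoth.

wodanwoth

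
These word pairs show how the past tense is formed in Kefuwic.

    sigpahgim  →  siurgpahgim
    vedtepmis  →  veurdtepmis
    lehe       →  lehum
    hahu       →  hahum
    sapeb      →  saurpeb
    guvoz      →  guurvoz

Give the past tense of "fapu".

"fapu" ends in a vowel. The stems ending in a vowel (lehe → lehum, hahu → hahum) drop the final letter and add -um.
So fapu → fapum.

fapum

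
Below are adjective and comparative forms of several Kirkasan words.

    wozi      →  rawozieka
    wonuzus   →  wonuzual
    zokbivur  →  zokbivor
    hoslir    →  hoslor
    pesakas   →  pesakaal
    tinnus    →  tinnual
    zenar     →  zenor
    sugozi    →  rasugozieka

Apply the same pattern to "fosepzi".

rafosepzieka

zokbivur and wonuzus both have last vowel 'u' yet inflect differently (zokbivor, wonuzual), so the last vowel is not what conditions the rule; the final letter is.
"fosepzi" ends in -i. The stems ending in -i (sugozi → rasugozieka, wozi → rawozieka) add ra- … -eka around the stem.
The other patterns: stems ending in -r change the last vowel to 'o'; stems ending in -s drop the final letter and add -al.
So fosepzi → rafosepzieka.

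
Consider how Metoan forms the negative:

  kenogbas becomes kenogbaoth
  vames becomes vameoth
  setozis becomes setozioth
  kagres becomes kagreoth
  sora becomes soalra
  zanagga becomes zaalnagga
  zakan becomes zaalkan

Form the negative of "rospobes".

"rospobes" ends in -s. The stems ending in -s (kenogbas → kenogbaoth, vames → vameoth, setozis → setozioth) drop the final letter and add -oth.
The other pattern: stems ending in -a or -n insert -al- after the first vowel.
So rospobes → rospobeoth.

rospobeoth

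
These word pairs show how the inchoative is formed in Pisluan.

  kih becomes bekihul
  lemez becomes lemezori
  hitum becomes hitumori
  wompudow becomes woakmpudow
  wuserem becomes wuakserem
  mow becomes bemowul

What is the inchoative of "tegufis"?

teakgufis

mow and wompudow both end in -w yet inflect differently (bemowul, woakmpudow), so the final letter is not what conditions the rule; the number of vowels is.
"tegufis" has 3 vowels. The stems with 3 vowels (wompudow → woakmpudow, wuserem → wuakserem) insert -ak- after the first vowel.
The other patterns: stems with 1 vowel add be- … -ul around the stem; stems with 2 vowels add -ori.
So tegufis → teakgufis.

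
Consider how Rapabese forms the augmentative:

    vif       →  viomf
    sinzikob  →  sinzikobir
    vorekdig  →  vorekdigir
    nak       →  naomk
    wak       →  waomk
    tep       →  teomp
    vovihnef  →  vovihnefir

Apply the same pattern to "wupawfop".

"wupawfop" has 3 vowels. The stems with 3 vowels (vovihnef → vovihnefir, vorekdig → vorekdigir, sinzikob → sinzikobir) add -ir.
So wupawfop → wupawfopir.

wupawfopir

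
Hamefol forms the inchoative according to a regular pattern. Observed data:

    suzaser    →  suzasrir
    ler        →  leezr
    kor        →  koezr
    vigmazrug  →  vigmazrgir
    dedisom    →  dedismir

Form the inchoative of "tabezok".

kor and suzaser both end in -r yet inflect differently (koezr, suzasrir), so the final letter is not what conditions the rule; the number of vowels is.
"tabezok" has 3 vowels. The stems with 3 vowels (vigmazrug → vigmazrgir, suzaser → suzasrir, dedisom → dedismir) delete the last vowel and add -ir.
So tabezok → tabezkir.

tabezkir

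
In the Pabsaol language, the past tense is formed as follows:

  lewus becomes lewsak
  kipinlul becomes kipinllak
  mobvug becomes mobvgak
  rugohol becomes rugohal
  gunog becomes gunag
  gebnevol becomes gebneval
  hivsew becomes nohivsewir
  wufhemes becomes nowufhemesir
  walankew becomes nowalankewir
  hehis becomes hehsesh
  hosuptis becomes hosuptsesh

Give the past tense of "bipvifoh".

bipvifah

"bipvifoh" has last vowel 'o'. The stems whose last vowel is 'o' (rugohol → rugohal, gunog → gunag, gebnevol → gebneval) change the last vowel to 'a'.
So bipvifoh → bipvifah.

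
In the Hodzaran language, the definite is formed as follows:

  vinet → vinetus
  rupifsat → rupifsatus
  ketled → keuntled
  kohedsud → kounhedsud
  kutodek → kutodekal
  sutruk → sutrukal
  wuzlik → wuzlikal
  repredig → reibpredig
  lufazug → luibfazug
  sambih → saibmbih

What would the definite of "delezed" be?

"delezed" ends in -d. The stems ending in -d (ketled → keuntled, kohedsud → kounhedsud) insert -un- after the first vowel.
So delezed → deunlezed.

deunlezed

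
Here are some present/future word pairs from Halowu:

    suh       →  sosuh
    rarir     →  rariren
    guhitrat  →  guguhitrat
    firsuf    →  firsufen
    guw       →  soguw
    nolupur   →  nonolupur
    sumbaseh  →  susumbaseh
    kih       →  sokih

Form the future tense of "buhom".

buhomen

"buhom" has 2 vowels. The stems with 2 vowels (firsuf → firsufen, rarir → rariren) add -en.
The other patterns: stems with 1 vowel add the prefix so-; stems with 3 vowels repeat the first consonant+vowel as a prefix.
So buhom → buhomen.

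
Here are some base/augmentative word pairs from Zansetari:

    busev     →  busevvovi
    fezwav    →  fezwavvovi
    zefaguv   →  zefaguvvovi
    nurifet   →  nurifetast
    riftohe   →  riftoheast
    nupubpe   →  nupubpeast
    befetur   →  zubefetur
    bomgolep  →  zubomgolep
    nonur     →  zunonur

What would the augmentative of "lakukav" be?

busev and nurifet both have last vowel 'e' yet inflect differently (busevvovi, nurifetast), so the last vowel is not what conditions the rule; the final letter is.
"lakukav" ends in -v. The stems ending in -v (busev → busevvovi, fezwav → fezwavvovi, zefaguv → zefaguvvovi) double the final consonant and add -ovi.
The other patterns: stems ending in -e or -t add -ast; stems ending in -p or -r add the prefix zu-.
So lakukav → lakukavvovi.

lakukavvovi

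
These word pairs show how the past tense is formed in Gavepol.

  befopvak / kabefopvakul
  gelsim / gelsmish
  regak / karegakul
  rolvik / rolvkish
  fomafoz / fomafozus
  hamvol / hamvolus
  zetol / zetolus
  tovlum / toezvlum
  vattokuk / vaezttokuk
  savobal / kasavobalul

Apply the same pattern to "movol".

"movol" has last vowel 'o'. The stems whose last vowel is 'o' (zetol → zetolus, fomafoz → fomafozus, hamvol → hamvolus) add -us.
The other patterns: stems whose last vowel is 'i' delete the last vowel and add -ish; stems whose last vowel is 'u' insert -ez- after the first vowel; stems whose last vowel is 'a' add ka- … -ul around the stem.
So movol → movolus.

movolus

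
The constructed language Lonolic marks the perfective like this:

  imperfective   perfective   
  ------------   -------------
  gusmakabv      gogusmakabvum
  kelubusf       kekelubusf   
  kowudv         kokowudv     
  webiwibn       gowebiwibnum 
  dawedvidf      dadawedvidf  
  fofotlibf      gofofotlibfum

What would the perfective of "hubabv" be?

fofotlibf and kelubusf both end in -f yet inflect differently (gofofotlibfum, kekelubusf), so the final letter is not what conditions the rule; the second-to-last letter is.
"hubabv" has second-to-last letter 'b'. The stems whose second-to-last letter is 'b' (fofotlibf → gofofotlibfum, gusmakabv → gogusmakabvum, webiwibn → gowebiwibnum) add go- … -um around the stem.
The other pattern: stems whose second-to-last letter is 'd' or 's' repeat the first consonant+vowel as a prefix.
So hubabv → gohubabvum.

gohubabvum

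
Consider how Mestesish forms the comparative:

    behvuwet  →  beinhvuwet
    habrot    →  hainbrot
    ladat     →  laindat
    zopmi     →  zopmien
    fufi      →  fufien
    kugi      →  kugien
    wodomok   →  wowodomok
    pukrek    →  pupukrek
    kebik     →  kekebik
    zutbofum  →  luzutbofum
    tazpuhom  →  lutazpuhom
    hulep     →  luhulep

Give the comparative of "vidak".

vividak

habrot and wodomok both have last vowel 'o' yet inflect differently (hainbrot, wowodomok), so the last vowel is not what conditions the rule; the final letter is.
"vidak" ends in -k. The stems ending in -k (wodomok → wowodomok, pukrek → pupukrek, kebik → kekebik) repeat the first consonant+vowel as a prefix.
The other patterns: stems ending in -t insert -in- after the first vowel; stems ending in -i add -en; stems ending in -m or -p add the prefix lu-.
So vidak → vividak.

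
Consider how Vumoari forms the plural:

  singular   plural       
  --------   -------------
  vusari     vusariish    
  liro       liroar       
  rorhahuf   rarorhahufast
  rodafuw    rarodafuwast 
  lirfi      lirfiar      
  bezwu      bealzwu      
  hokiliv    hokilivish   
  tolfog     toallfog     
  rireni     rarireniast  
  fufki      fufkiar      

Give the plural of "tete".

tealte

lirfi and rireni both end in -i yet inflect differently (lirfiar, rarireniast), so the final letter is not what conditions the rule; the first letter is.
"tete" begins with t-. The one such stem in the data (tolfog → toallfog) inserts -al- after the first vowel (as does bezwu), so the same rule applies.
So tete → tealte.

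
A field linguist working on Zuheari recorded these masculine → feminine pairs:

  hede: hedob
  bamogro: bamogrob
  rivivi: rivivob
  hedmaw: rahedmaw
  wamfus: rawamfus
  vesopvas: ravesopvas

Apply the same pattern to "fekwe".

hede and hedmaw both begin with h- yet inflect differently (hedob, rahedmaw), so the first letter is not what conditions the rule; whether the stem ends in a vowel or a consonant is.
"fekwe" ends in a vowel. The stems ending in a vowel (hede → hedob, bamogro → bamogrob, rivivi → rivivob) drop the final letter and add -ob.
The other pattern: stems ending in a consonant add the prefix ra-.
So fekwe → fekwob.

fekwob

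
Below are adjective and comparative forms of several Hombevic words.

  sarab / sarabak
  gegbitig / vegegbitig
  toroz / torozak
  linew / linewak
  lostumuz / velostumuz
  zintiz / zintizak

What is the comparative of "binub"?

lostumuz and toroz both end in -z yet inflect differently (velostumuz, torozak), so the final letter is not what conditions the rule; the number of vowels is.
"binub" has 2 vowels. The stems with 2 vowels (toroz → torozak, sarab → sarabak, linew → linewak) add -ak.
The other pattern: stems with 3 vowels add the prefix ve-.
So binub → binubak.

binubak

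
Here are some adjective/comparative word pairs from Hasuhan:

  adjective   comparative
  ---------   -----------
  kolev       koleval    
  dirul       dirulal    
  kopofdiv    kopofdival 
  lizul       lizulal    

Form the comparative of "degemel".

Every pair shown (kolev → koleval, dirul → dirulal, kopofdiv → kopofdival, …) follows the same rule: add -al.
So degemel → degemelal.

degemelal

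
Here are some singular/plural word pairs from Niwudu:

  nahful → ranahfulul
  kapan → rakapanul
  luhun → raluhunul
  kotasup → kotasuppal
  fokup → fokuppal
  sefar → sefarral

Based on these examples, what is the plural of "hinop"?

nahful and kotasup both have last vowel 'u' yet inflect differently (ranahfulul, kotasuppal), so the last vowel is not what conditions the rule; the final letter is.
"hinop" ends in -p. The stems ending in -p (kotasup → kotasuppal, fokup → fokuppal) double the final consonant and add -al.
The other pattern: stems ending in -l or -n add ra- … -ul around the stem.
So hinop → hinoppal.

hinoppal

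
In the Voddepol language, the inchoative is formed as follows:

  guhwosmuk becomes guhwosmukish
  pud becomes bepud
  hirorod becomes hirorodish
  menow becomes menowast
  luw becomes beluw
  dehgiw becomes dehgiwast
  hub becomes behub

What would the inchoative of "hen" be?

behen

luw and menow both end in -w yet inflect differently (beluw, menowast), so the final letter is not what conditions the rule; the number of vowels is.
"hen" has 1 vowel. The stems with 1 vowel (pud → bepud, luw → beluw, hub → behub) add the prefix be-.
The other patterns: stems with 2 vowels add -ast; stems with 3 vowels add -ish.
So hen → behen.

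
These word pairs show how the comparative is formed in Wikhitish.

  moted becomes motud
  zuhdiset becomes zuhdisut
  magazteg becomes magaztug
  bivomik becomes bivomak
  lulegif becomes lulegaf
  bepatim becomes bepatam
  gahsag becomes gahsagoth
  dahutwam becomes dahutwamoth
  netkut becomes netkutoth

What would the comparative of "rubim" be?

"rubim" has last vowel 'i'. The stems whose last vowel is 'i' (bivomik → bivomak, lulegif → lulegaf, bepatim → bepatam) change the last vowel to 'a'.
So rubim → rubam.

rubam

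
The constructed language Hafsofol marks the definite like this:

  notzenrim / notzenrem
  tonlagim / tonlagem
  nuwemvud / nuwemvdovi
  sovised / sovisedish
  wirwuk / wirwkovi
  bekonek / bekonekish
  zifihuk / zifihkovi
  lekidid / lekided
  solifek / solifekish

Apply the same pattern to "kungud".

kungdovi

lekidid and sovised both end in -d yet inflect differently (lekided, sovisedish), so the final letter is not what conditions the rule; the last vowel is.
"kungud" has last vowel 'u'. The stems whose last vowel is 'u' (zifihuk → zifihkovi, nuwemvud → nuwemvdovi, wirwuk → wirwkovi) delete the last vowel and add -ovi.
The other patterns: stems whose last vowel is 'i' change the last vowel to 'e'; stems whose last vowel is 'e' add -ish.
So kungud → kungdovi.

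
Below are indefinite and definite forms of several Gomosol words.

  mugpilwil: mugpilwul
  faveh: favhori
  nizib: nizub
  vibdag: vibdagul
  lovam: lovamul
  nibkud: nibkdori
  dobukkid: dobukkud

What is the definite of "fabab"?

fababul

nibkud and dobukkid both end in -d yet inflect differently (nibkdori, dobukkud), so the final letter is not what conditions the rule; the last vowel is.
"fabab" has last vowel 'a'. The stems whose last vowel is 'a' (vibdag → vibdagul, lovam → lovamul) add -ul.
So fabab → fababul.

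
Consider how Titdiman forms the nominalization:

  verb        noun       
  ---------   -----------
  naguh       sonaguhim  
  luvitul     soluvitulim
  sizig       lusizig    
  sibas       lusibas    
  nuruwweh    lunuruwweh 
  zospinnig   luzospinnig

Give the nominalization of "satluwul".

"satluwul" has last vowel 'u'. The stems whose last vowel is 'u' (naguh → sonaguhim, luvitul → soluvitulim) add so- … -im around the stem.
The other pattern: stems whose last vowel is 'a', 'e' or 'i' add the prefix lu-.
So satluwul → sosatluwulim.

sosatluwulim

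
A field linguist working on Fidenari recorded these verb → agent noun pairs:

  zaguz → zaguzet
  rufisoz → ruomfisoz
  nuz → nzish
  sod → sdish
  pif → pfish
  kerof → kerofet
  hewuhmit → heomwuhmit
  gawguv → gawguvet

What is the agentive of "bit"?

btish

"bit" has 1 vowel. The stems with 1 vowel (nuz → nzish, sod → sdish, pif → pfish) delete the last vowel and add -ish.
So bit → btish.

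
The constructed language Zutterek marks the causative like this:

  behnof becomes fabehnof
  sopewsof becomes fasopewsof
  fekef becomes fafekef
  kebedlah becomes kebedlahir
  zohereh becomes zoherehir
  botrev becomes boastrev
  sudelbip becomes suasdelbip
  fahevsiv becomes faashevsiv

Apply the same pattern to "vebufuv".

fekef and zohereh both have last vowel 'e' yet inflect differently (fafekef, zoherehir), so the last vowel is not what conditions the rule; the final letter is.
"vebufuv" ends in -v. The stems ending in -v (botrev → boastrev, fahevsiv → faashevsiv) insert -as- after the first vowel.
The other patterns: stems ending in -f add the prefix fa-; stems ending in -h add -ir.
So vebufuv → veasbufuv.

veasbufuv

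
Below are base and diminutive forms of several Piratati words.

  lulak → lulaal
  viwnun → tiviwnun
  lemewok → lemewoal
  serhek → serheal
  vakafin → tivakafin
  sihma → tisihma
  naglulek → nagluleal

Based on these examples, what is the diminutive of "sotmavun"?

lulak and sihma both have last vowel 'a' yet inflect differently (lulaal, tisihma), so the last vowel is not what conditions the rule; the final letter is.
"sotmavun" ends in -n. The stems ending in -n (vakafin → tivakafin, viwnun → tiviwnun) add the prefix ti-.
So sotmavun → tisotmavun.

tisotmavun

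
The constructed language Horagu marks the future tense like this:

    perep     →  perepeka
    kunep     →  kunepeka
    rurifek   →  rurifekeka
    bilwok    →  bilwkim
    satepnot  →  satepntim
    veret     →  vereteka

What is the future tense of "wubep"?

veret and satepnot both end in -t yet inflect differently (vereteka, satepntim), so the final letter is not what conditions the rule; the last vowel is.
"wubep" has last vowel 'e'. The stems whose last vowel is 'e' (perep → perepeka, rurifek → rurifekeka, kunep → kunepeka) add -eka.
So wubep → wubepeka.

wubepeka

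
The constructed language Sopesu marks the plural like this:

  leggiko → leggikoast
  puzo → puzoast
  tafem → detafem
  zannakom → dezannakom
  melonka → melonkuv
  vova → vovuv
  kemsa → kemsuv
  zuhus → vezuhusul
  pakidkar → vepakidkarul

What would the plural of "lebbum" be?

leggiko and zannakom both have last vowel 'o' yet inflect differently (leggikoast, dezannakom), so the last vowel is not what conditions the rule; the final letter is.
"lebbum" ends in -m. The stems ending in -m (tafem → detafem, zannakom → dezannakom) add the prefix de-.
The other patterns: stems ending in -o add -ast; stems ending in -a drop the final letter and add -uv; stems ending in -r or -s add ve- … -ul around the stem.
So lebbum → delebbum.

delebbum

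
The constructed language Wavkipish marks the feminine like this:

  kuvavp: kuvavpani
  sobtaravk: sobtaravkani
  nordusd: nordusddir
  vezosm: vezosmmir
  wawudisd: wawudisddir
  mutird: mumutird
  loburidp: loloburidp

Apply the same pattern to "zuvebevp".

zuvebevpani

nordusd and mutird both end in -d yet inflect differently (nordusddir, mumutird), so the final letter is not what conditions the rule; the second-to-last letter is.
"zuvebevp" has second-to-last letter 'v'. The stems whose second-to-last letter is 'v' (kuvavp → kuvavpani, sobtaravk → sobtaravkani) add -ani.
So zuvebevp → zuvebevpani.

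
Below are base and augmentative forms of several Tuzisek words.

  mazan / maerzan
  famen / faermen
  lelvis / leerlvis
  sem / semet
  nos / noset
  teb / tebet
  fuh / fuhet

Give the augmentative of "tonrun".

toernrun

lelvis and nos both end in -s yet inflect differently (leerlvis, noset), so the final letter is not what conditions the rule; the number of vowels is.
"tonrun" has 2 vowels. The stems with 2 vowels (mazan → maerzan, famen → faermen, lelvis → leerlvis) insert -er- after the first vowel.
The other pattern: stems with 1 vowel add -et.
So tonrun → toernrun.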